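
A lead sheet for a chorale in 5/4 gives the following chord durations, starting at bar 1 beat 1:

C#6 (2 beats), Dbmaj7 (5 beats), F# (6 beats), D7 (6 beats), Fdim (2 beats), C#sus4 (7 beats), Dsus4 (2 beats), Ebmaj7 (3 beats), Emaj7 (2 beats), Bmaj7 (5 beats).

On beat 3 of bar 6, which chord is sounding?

Beat 3 of bar 6 is beat (6−1)×5 + 3 = 28 overall.
Running totals: C#6 ends at 2, Dbmaj7 ends at 7, F# ends at 13, D7 ends at 19, Fdim ends at 21, C#sus4 ends at 28.
Beat 28 falls within C#sus4.

C#sus4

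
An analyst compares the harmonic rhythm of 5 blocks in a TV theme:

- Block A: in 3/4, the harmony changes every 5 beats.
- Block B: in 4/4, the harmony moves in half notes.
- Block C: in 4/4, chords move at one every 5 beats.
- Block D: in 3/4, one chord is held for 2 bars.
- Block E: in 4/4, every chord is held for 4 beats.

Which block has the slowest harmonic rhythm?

Block D

A: 3 beats/bar ÷ 5 beats/chord = 0.6 chords/bar.
B: 4 beats/bar ÷ 2 beats/chord = 2 chords/bar.
C: 4 beats/bar ÷ 5 beats/chord = 0.8 chords/bar.
D: 3 beats/bar ÷ 6 beats/chord = 0.5 chords/bar.
E: 4 beats/bar ÷ 4 beats/chord = 1 chord/bar.
Slowest is D at 0.5 chords/bar.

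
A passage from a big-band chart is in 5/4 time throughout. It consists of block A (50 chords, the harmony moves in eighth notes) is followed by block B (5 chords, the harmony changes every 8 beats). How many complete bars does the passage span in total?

A: 50 × 0.5 = 25 beats = 5 bars.
B: 5 × 8 = 40 beats = 8 bars.
Total: 5 + 8 = 13 bars.

13 bars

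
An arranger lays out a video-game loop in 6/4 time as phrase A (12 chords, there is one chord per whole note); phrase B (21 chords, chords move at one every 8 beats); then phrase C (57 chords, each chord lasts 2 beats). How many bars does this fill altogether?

55 bars

A: 12 × 4 = 48 beats = 8 bars.
B: 21 × 8 = 168 beats = 28 bars.
C: 57 × 2 = 114 beats = 19 bars.
Total: 8 + 28 + 19 = 55 bars.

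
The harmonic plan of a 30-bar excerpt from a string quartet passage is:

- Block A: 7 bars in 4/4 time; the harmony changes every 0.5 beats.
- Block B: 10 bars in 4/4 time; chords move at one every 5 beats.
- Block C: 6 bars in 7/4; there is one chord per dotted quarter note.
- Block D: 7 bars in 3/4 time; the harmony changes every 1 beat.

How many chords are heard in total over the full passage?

113 chords

A: 7 bars × 4 beats = 28 beats; 0.5 beats/chord → 56 chords.
B: 10 bars × 4 beats = 40 beats; 5 beats/chord → 8 chords.
C: 6 bars × 7 beats = 42 beats; 1.5 beats/chord → 28 chords.
D: 7 bars × 3 beats = 21 beats; 1 beat/chord → 21 chords.
Total: 56 + 8 + 28 + 21 = 113.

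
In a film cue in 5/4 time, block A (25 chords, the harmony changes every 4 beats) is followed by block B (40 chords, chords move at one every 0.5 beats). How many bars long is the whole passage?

24 bars

A: 25 × 4 = 100 beats = 20 bars.
B: 40 × 0.5 = 20 beats = 4 bars.
Total: 20 + 4 = 24 bars.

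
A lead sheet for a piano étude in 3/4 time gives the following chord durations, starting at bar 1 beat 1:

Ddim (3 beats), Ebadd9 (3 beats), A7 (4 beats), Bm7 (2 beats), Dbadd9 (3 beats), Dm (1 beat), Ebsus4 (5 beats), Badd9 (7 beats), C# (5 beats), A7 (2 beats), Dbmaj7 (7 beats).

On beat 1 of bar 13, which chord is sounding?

Beat 1 of bar 13 is beat (13−1)×3 + 1 = 37 overall.
Running totals: Ddim ends at 3, Ebadd9 ends at 6, A7 ends at 10, Bm7 ends at 12, Dbadd9 ends at 15, Dm ends at 16, Ebsus4 ends at 21, Badd9 ends at 28, C# ends at 33, A7 ends at 35, Dbmaj7 ends at 42.
Beat 37 falls within Dbmaj7.

Dbmaj7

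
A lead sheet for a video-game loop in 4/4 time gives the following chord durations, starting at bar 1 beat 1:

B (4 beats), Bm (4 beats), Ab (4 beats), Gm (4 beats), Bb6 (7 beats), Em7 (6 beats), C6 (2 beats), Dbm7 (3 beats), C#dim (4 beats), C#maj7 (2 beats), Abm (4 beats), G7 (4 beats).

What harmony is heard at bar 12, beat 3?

Beat 3 of bar 12 is beat (12−1)×4 + 3 = 47 overall.
Running totals: B ends at 4, Bm ends at 8, Ab ends at 12, Gm ends at 16, Bb6 ends at 23, Em7 ends at 29, C6 ends at 31, Dbm7 ends at 34, C#dim ends at 38, C#maj7 ends at 40, Abm ends at 44, G7 ends at 48.
Beat 47 falls within G7.

G7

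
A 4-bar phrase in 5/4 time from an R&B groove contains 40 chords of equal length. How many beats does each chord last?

4 bars × 5 beats/bar = 20 beats total.
20 beats ÷ 40 chords = 0.5 beats per chord.
(That is an eighth note.)

0.5 beats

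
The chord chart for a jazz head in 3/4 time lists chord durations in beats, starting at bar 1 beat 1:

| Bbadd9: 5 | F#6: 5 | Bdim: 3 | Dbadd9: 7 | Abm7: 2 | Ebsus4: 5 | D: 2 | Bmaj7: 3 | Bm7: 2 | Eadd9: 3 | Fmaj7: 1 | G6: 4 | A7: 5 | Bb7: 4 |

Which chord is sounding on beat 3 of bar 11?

Bm7

Beat 3 of bar 11 is beat (11−1)×3 + 3 = 33 overall.
Running totals: Bbadd9 ends at 5, F#6 ends at 10, Bdim ends at 13, Dbadd9 ends at 20, Abm7 ends at 22, Ebsus4 ends at 27, D ends at 29, Bmaj7 ends at 32, Bm7 ends at 34.
Beat 33 falls within Bm7.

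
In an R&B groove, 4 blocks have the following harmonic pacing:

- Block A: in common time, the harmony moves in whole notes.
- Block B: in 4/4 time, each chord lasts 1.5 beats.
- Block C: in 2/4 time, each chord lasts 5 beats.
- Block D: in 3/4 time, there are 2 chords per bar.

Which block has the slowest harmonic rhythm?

Block C

A: 4 beats/bar ÷ 4 beats/chord = 1 chord/bar.
B: 4 beats/bar ÷ 1.5 beats/chord = 8/3 chords/bar.
C: 2 beats/bar ÷ 5 beats/chord = 0.4 chords/bar.
D: 3 beats/bar ÷ 1.5 beats/chord = 2 chords/bar.
Slowest is C at 0.4 chords/bar.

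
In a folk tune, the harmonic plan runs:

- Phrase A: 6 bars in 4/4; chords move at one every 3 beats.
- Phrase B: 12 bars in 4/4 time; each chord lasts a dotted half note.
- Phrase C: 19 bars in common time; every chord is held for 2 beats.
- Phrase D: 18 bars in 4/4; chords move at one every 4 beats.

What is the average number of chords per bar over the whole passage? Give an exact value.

A: 6 × 4 = 24 beats ÷ 3 = 8 chords.
B: 12 × 4 = 48 beats ÷ 3 = 16 chords.
C: 19 × 4 = 76 beats ÷ 2 = 38 chords.
D: 18 × 4 = 72 beats ÷ 4 = 18 chords.
Overall: 80 chords over 55 bars → 80/55 = 16/11 chords per bar.

16/11 chords per bar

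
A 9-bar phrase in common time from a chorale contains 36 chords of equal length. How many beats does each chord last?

1 beat

9 bars × 4 beats/bar = 36 beats total.
36 beats ÷ 36 chords = 1 beats per chord.
(That is a quarter note.)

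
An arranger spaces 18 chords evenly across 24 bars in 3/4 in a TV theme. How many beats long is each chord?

24 bars × 3 beats/bar = 72 beats total.
72 beats ÷ 18 chords = 4 beats per chord.
(That is a whole note.)

4 beats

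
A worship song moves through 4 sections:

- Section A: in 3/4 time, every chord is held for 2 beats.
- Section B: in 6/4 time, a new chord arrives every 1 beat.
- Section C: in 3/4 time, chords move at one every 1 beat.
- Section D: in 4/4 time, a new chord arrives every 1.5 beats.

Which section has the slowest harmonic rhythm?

Section A

A: 3/2 = 1.5 chords/bar.
B: 6/1 = 6 chords/bar.
C: 3/1 = 3 chords/bar.
D: 4/1.5 = 8/3 chords/bar.
Slowest is A at 1.5 chords/bar.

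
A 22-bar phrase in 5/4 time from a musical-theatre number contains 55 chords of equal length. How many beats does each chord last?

2 beats

22 bars × 5 beats/bar = 110 beats total.
110 beats ÷ 55 chords = 2 beats per chord.
(That is a half note.)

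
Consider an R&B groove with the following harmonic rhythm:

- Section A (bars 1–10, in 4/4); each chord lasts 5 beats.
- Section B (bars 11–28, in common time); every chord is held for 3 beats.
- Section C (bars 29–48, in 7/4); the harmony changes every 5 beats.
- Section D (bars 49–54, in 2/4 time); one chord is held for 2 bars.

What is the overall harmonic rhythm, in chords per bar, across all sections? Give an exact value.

7/6 chords per bar

A: 10 bars of 4 beats is 40 beats; at 5 beats each that's 8 chords.
B: 18 bars of 4 beats is 72 beats; at 3 beats each that's 24 chords.
C: 20 bars of 7 beats is 140 beats; at 5 beats each that's 28 chords.
D: 6 bars of 2 beats is 12 beats; at 4 beats each that's 3 chords.
Overall: 63 chords over 54 bars → 63/54 = 7/6 chords per bar.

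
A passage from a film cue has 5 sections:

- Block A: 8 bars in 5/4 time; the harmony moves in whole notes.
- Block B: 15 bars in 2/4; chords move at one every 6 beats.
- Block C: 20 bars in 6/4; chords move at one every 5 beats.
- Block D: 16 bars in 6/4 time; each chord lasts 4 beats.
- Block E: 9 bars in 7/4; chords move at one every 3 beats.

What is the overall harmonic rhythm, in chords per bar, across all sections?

21/17 chords per bar

A: 8 × 5 = 40 beats ÷ 4 = 10 chords.
B: 15 × 2 = 30 beats ÷ 6 = 5 chords.
C: 20 × 6 = 120 beats ÷ 5 = 24 chords.
D: 16 × 6 = 96 beats ÷ 4 = 24 chords.
E: 9 × 7 = 63 beats ÷ 3 = 21 chords.
Overall: 84 chords over 68 bars → 84/68 = 21/17 chords per bar.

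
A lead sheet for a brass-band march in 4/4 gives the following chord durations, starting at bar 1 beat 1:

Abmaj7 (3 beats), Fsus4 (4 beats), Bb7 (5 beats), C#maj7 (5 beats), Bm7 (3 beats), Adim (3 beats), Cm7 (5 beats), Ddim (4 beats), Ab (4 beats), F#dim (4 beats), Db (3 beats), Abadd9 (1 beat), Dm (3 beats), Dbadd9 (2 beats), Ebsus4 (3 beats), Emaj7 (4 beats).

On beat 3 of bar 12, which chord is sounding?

Beat 3 of bar 12 is beat (12−1)×4 + 3 = 47 overall.
Running totals: Abmaj7 ends at 3, Fsus4 ends at 7, Bb7 ends at 12, C#maj7 ends at 17, Bm7 ends at 20, Adim ends at 23, Cm7 ends at 28, Ddim ends at 32, Ab ends at 36, F#dim ends at 40, Db ends at 43, Abadd9 ends at 44, Dm ends at 47.
Beat 47 falls within Dm.

Dm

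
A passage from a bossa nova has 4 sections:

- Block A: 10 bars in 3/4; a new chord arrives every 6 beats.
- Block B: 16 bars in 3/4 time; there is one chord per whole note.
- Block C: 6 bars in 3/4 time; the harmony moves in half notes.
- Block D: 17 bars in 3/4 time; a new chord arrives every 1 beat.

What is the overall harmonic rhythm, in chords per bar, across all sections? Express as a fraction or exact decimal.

11/7 chords per bar

A: 10 bars of 3 beats is 30 beats; at 6 beats each that's 5 chords.
B: 16 bars of 3 beats is 48 beats; at 4 beats each that's 12 chords.
C: 6 bars of 3 beats is 18 beats; at 2 beats each that's 9 chords.
D: 17 bars of 3 beats is 51 beats; at 1 beat each that's 51 chords.
Overall: 77 chords over 49 bars → 77/49 = 11/7 chords per bar.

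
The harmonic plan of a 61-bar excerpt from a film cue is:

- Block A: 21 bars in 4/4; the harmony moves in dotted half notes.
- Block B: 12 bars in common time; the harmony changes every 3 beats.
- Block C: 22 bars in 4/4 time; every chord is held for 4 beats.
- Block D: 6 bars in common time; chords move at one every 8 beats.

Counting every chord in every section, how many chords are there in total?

69 chords

A has 84 beats and chords last 3 each, so 28 chords.
B has 48 beats and chords last 3 each, so 16 chords.
C has 88 beats and chords last 4 each, so 22 chords.
D has 24 beats and chords last 8 each, so 3 chords.
Total: 28 + 16 + 22 + 3 = 69.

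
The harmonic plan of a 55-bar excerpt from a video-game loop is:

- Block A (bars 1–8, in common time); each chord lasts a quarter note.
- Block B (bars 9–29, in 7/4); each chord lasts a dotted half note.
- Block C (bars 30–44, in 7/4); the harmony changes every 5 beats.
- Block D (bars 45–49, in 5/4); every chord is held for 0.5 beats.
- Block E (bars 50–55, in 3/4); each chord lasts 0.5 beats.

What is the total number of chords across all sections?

A has 32 beats and chords last 1 each, so 32 chords.
B has 147 beats and chords last 3 each, so 49 chords.
C has 105 beats and chords last 5 each, so 21 chords.
D has 25 beats and chords last 0.5 each, so 50 chords.
E has 18 beats and chords last 0.5 each, so 36 chords.
Total: 32 + 49 + 21 + 50 + 36 = 188.

188 chords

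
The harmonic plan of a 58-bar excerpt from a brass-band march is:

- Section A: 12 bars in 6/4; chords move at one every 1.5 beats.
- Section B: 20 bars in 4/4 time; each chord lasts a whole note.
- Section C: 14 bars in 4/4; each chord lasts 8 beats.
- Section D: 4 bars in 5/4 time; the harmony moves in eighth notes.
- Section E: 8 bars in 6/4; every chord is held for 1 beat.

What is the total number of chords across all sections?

A: 12·6 = 72 beats, 72/1.5 = 48 chords.
B: 20·4 = 80 beats, 80/4 = 20 chords.
C: 14·4 = 56 beats, 56/8 = 7 chords.
D: 4·5 = 20 beats, 20/0.5 = 40 chords.
E: 8·6 = 48 beats, 48/1 = 48 chords.
Total: 48 + 20 + 7 + 40 + 48 = 163.

163 chords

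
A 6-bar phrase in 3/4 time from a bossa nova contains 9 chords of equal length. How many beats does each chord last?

6 bars × 3 beats/bar = 18 beats total.
18 beats ÷ 9 chords = 2 beats per chord.
(That is a half note.)

2 beats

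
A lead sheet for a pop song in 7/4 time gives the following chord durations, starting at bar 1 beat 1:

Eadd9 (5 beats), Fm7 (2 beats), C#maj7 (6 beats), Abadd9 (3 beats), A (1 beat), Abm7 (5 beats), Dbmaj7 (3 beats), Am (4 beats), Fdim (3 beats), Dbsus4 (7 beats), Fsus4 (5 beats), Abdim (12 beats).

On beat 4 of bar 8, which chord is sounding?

Abdim

Beat 4 of bar 8 is beat (8−1)×7 + 4 = 53 overall.
Running totals: Eadd9 ends at 5, Fm7 ends at 7, C#maj7 ends at 13, Abadd9 ends at 16, A ends at 17, Abm7 ends at 22, Dbmaj7 ends at 25, Am ends at 29, Fdim ends at 32, Dbsus4 ends at 39, Fsus4 ends at 44, Abdim ends at 56.
Beat 53 falls within Abdim.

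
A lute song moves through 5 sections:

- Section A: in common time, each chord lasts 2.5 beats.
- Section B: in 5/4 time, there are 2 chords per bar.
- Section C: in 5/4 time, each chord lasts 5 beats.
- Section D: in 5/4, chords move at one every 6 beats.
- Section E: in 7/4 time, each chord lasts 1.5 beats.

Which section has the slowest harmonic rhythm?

Section D

A: each chord is 2.5 beats in 4/4, so 1.6 per bar.
B: each chord is 2.5 beats in 5/4, so 2 per bar.
C: each chord is 5 beats in 5/4, so 1 per bar.
D: each chord is 6 beats in 5/4, so 5/6 per bar.
E: each chord is 1.5 beats in 7/4, so 14/3 per bar.
Slowest is D at 5/6 chords/bar.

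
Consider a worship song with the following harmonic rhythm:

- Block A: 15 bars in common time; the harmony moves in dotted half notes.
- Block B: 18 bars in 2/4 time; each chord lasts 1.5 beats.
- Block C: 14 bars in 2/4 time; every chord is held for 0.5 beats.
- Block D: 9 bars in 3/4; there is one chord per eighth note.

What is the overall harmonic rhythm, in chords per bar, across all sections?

2.75 chords per bar

A: 15 bars of 4 beats is 60 beats; at 3 beats each that's 20 chords.
B: 18 bars of 2 beats is 36 beats; at 1.5 beats each that's 24 chords.
C: 14 bars of 2 beats is 28 beats; at 0.5 beats each that's 56 chords.
D: 9 bars of 3 beats is 27 beats; at 0.5 beats each that's 54 chords.
Overall: 154 chords over 56 bars → 154/56 = 2.75 chords per bar.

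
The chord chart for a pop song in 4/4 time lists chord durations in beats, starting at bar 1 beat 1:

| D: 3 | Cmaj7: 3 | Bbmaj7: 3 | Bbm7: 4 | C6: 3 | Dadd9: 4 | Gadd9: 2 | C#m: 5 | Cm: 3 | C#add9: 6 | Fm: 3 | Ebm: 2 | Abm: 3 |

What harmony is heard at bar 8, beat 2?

Beat 2 of bar 8 is beat (8−1)×4 + 2 = 30 overall.
Running totals: D ends at 3, Cmaj7 ends at 6, Bbmaj7 ends at 9, Bbm7 ends at 13, C6 ends at 16, Dadd9 ends at 20, Gadd9 ends at 22, C#m ends at 27, Cm ends at 30.
Beat 30 falls within Cm.

Cm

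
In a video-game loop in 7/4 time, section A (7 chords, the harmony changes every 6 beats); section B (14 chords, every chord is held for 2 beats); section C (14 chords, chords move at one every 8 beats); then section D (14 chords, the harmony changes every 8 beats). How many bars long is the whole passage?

A: 7 × 6 = 42 beats = 6 bars.
B: 14 × 2 = 28 beats = 4 bars.
C: 14 × 8 = 112 beats = 16 bars.
D: 14 × 8 = 112 beats = 16 bars.
Total: 6 + 4 + 16 + 16 = 42 bars.

42 bars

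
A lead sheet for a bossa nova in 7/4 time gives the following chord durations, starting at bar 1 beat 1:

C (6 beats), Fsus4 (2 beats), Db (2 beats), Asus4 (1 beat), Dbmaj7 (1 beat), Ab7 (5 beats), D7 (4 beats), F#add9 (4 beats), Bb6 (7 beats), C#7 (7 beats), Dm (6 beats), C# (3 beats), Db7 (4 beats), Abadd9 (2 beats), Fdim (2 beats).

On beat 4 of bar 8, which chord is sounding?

Beat 4 of bar 8 is beat (8−1)×7 + 4 = 53 overall.
Running totals: C ends at 6, Fsus4 ends at 8, Db ends at 10, Asus4 ends at 11, Dbmaj7 ends at 12, Ab7 ends at 17, D7 ends at 21, F#add9 ends at 25, Bb6 ends at 32, C#7 ends at 39, Dm ends at 45, C# ends at 48, Db7 ends at 52, Abadd9 ends at 54.
Beat 53 falls within Abadd9.

Abadd9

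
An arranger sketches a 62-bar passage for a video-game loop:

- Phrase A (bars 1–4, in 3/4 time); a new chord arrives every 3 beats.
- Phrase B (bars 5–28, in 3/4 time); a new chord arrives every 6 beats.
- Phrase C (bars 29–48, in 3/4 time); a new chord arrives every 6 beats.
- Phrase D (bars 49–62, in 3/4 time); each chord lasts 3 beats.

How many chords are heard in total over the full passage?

40 chords

A: 4·3 = 12 beats, 12/3 = 4 chords.
B: 24·3 = 72 beats, 72/6 = 12 chords.
C: 20·3 = 60 beats, 60/6 = 10 chords.
D: 14·3 = 42 beats, 42/3 = 14 chords.
Total: 4 + 12 + 10 + 14 = 40.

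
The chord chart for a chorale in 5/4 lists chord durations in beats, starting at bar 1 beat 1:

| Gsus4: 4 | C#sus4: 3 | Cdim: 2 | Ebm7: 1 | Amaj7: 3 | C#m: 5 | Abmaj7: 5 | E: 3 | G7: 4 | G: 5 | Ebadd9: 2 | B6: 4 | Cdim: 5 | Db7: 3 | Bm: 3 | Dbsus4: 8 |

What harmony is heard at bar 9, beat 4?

Beat 4 of bar 9 is beat (9−1)×5 + 4 = 44 overall.
Running totals: Gsus4 ends at 4, C#sus4 ends at 7, Cdim ends at 9, Ebm7 ends at 10, Amaj7 ends at 13, C#m ends at 18, Abmaj7 ends at 23, E ends at 26, G7 ends at 30, G ends at 35, Ebadd9 ends at 37, B6 ends at 41, Cdim ends at 46.
Beat 44 falls within Cdim.

Cdim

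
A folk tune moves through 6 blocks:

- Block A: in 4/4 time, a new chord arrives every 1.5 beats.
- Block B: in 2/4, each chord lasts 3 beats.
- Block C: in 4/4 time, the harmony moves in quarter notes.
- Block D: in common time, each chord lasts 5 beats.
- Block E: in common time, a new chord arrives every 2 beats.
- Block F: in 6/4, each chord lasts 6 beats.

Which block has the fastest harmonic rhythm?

Block C

A: 4 beats/bar ÷ 1.5 beats/chord = 8/3 chords/bar.
B: 2 beats/bar ÷ 3 beats/chord = 2/3 chords/bar.
C: 4 beats/bar ÷ 1 beat/chord = 4 chords/bar.
D: 4 beats/bar ÷ 5 beats/chord = 0.8 chords/bar.
E: 4 beats/bar ÷ 2 beats/chord = 2 chords/bar.
F: 6 beats/bar ÷ 6 beats/chord = 1 chord/bar.
Fastest is C at 4 chords/bar.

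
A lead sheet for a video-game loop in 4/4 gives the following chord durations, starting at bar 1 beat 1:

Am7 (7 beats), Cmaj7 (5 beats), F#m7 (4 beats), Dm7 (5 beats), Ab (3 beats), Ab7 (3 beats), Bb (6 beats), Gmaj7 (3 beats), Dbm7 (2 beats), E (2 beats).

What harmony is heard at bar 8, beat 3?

Bb

Beat 3 of bar 8 is beat (8−1)×4 + 3 = 31 overall.
Running totals: Am7 ends at 7, Cmaj7 ends at 12, F#m7 ends at 16, Dm7 ends at 21, Ab ends at 24, Ab7 ends at 27, Bb ends at 33.
Beat 31 falls within Bb.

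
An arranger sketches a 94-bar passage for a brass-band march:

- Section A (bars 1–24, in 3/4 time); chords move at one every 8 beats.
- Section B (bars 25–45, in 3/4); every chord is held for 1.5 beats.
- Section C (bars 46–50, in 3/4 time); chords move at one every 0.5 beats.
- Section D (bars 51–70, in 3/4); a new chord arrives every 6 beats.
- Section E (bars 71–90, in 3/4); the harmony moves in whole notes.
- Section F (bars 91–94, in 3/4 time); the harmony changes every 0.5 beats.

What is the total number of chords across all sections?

A: 24 bars × 3 beats = 72 beats; 8 beats/chord → 9 chords.
B: 21 bars × 3 beats = 63 beats; 1.5 beats/chord → 42 chords.
C: 5 bars × 3 beats = 15 beats; 0.5 beats/chord → 30 chords.
D: 20 bars × 3 beats = 60 beats; 6 beats/chord → 10 chords.
E: 20 bars × 3 beats = 60 beats; 4 beats/chord → 15 chords.
F: 4 bars × 3 beats = 12 beats; 0.5 beats/chord → 24 chords.
Total: 9 + 42 + 30 + 10 + 15 + 24 = 130.

130 chords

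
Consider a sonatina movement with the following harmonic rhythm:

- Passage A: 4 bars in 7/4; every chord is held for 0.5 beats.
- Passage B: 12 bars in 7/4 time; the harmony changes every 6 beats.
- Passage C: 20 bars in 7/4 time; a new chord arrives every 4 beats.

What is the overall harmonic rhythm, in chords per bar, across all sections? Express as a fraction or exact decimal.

A: 4 bars of 7 beats is 28 beats; at 0.5 beats each that's 56 chords.
B: 12 bars of 7 beats is 84 beats; at 6 beats each that's 14 chords.
C: 20 bars of 7 beats is 140 beats; at 4 beats each that's 35 chords.
Overall: 105 chords over 36 bars → 105/36 = 35/12 chords per bar.

35/12 chords per bar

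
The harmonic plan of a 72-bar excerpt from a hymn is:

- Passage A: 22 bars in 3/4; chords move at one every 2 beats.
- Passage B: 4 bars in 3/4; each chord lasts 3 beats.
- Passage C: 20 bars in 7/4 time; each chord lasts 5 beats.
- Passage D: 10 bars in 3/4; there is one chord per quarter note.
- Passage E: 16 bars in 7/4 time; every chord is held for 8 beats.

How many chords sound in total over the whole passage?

A has 66 beats and chords last 2 each, so 33 chords.
B has 12 beats and chords last 3 each, so 4 chords.
C has 140 beats and chords last 5 each, so 28 chords.
D has 30 beats and chords last 1 each, so 30 chords.
E has 112 beats and chords last 8 each, so 14 chords.
Total: 33 + 4 + 28 + 30 + 14 = 109.

109 chords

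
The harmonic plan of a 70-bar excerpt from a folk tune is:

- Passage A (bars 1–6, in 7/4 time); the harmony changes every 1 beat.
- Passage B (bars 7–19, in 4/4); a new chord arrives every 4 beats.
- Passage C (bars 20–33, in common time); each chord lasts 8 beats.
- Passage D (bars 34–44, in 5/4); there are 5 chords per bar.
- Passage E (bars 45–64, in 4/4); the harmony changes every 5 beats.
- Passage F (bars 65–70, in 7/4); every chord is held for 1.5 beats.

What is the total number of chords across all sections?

A: 6·7 = 42 beats, 42/1 = 42 chords.
B: 13·4 = 52 beats, 52/4 = 13 chords.
C: 14·4 = 56 beats, 56/8 = 7 chords.
D: 11·5 = 55 beats, 55/1 = 55 chords.
E: 20·4 = 80 beats, 80/5 = 16 chords.
F: 6·7 = 42 beats, 42/1.5 = 28 chords.
Total: 42 + 13 + 7 + 55 + 16 + 28 = 161.

161 chords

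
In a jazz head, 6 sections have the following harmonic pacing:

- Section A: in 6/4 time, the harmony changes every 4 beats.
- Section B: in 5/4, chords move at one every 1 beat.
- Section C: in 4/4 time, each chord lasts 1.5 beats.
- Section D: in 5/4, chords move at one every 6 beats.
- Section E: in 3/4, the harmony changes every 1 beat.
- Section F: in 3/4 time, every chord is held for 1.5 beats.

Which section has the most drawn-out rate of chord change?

A: 6 beats/bar ÷ 4 beats/chord = 1.5 chords/bar.
B: 5 beats/bar ÷ 1 beat/chord = 5 chords/bar.
C: 4 beats/bar ÷ 1.5 beats/chord = 8/3 chords/bar.
D: 5 beats/bar ÷ 6 beats/chord = 5/6 chords/bar.
E: 3 beats/bar ÷ 1 beat/chord = 3 chords/bar.
F: 3 beats/bar ÷ 1.5 beats/chord = 2 chords/bar.
Slowest is D at 5/6 chords/bar.

Section D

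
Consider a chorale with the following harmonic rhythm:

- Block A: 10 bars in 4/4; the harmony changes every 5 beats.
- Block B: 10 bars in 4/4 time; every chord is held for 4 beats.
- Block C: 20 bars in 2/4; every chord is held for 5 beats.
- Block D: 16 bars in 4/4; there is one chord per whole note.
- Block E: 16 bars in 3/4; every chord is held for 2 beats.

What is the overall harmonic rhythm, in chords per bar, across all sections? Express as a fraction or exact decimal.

11/12 chords per bar

A: 10 × 4 = 40 beats ÷ 5 = 8 chords.
B: 10 × 4 = 40 beats ÷ 4 = 10 chords.
C: 20 × 2 = 40 beats ÷ 5 = 8 chords.
D: 16 × 4 = 64 beats ÷ 4 = 16 chords.
E: 16 × 3 = 48 beats ÷ 2 = 24 chords.
Overall: 66 chords over 72 bars → 66/72 = 11/12 chords per bar.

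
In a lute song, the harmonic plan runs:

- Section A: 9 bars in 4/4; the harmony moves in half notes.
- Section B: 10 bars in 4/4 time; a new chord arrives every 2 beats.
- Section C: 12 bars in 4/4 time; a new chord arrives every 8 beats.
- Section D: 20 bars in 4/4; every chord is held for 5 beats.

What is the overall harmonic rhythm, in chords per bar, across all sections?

20/17 chords per bar

A: 9 × 4 = 36 beats ÷ 2 = 18 chords.
B: 10 × 4 = 40 beats ÷ 2 = 20 chords.
C: 12 × 4 = 48 beats ÷ 8 = 6 chords.
D: 20 × 4 = 80 beats ÷ 5 = 16 chords.
Overall: 60 chords over 51 bars → 60/51 = 20/17 chords per bar.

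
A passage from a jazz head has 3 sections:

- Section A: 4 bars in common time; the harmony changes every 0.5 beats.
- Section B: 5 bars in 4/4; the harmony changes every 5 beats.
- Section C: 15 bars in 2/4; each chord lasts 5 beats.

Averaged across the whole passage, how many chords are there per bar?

A: 4 × 4 = 16 beats ÷ 0.5 = 32 chords.
B: 5 × 4 = 20 beats ÷ 5 = 4 chords.
C: 15 × 2 = 30 beats ÷ 5 = 6 chords.
Overall: 42 chords over 24 bars → 42/24 = 1.75 chords per bar.

1.75 chords per bar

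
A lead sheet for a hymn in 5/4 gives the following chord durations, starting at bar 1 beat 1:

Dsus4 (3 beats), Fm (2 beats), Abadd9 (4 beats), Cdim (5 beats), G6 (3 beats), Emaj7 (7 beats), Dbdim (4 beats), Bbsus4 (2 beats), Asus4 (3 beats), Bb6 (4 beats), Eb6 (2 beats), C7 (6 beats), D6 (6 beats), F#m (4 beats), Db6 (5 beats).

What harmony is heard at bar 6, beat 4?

Beat 4 of bar 6 is beat (6−1)×5 + 4 = 29 overall.
Running totals: Dsus4 ends at 3, Fm ends at 5, Abadd9 ends at 9, Cdim ends at 14, G6 ends at 17, Emaj7 ends at 24, Dbdim ends at 28, Bbsus4 ends at 30.
Beat 29 falls within Bbsus4.

Bbsus4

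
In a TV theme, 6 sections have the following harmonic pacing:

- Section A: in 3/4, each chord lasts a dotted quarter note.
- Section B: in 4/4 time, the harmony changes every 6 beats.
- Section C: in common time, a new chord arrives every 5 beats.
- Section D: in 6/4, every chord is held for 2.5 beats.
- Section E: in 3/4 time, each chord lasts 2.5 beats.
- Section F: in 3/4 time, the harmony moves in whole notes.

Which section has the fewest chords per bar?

A: 3/1.5 = 2 chords/bar.
B: 4/6 = 2/3 chords/bar.
C: 4/5 = 0.8 chords/bar.
D: 6/2.5 = 2.4 chords/bar.
E: 3/2.5 = 1.2 chords/bar.
F: 3/4 = 0.75 chords/bar.
Slowest is B at 2/3 chords/bar.

Section B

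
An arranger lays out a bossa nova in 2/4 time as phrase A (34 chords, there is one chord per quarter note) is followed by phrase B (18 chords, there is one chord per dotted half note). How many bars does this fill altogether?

44 bars

A: 34 × 1 = 34 beats = 17 bars.
B: 18 × 3 = 54 beats = 27 bars.
Total: 17 + 27 = 44 bars.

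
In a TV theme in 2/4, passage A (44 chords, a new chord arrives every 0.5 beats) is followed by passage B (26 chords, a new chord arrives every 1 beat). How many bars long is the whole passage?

A: 44 × 0.5 = 22 beats = 11 bars.
B: 26 × 1 = 26 beats = 13 bars.
Total: 11 + 13 = 24 bars.

24 bars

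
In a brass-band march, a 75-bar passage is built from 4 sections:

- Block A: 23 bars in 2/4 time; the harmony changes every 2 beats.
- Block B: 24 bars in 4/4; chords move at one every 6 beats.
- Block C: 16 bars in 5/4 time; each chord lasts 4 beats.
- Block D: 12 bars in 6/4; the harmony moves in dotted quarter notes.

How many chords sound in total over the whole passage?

A has 46 beats and chords last 2 each, so 23 chords.
B has 96 beats and chords last 6 each, so 16 chords.
C has 80 beats and chords last 4 each, so 20 chords.
D has 72 beats and chords last 1.5 each, so 48 chords.
Total: 23 + 16 + 20 + 48 = 107.

107 chords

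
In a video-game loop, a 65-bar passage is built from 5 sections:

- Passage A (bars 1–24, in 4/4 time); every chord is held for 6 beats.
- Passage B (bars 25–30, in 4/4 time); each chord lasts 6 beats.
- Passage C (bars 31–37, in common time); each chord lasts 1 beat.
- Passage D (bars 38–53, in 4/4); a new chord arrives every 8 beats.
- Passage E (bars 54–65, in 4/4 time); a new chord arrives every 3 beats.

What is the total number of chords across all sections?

A: 24 bars × 4 beats = 96 beats; 6 beats/chord → 16 chords.
B: 6 bars × 4 beats = 24 beats; 6 beats/chord → 4 chords.
C: 7 bars × 4 beats = 28 beats; 1 beat/chord → 28 chords.
D: 16 bars × 4 beats = 64 beats; 8 beats/chord → 8 chords.
E: 12 bars × 4 beats = 48 beats; 3 beats/chord → 16 chords.
Total: 16 + 4 + 28 + 8 + 16 = 72.

72 chords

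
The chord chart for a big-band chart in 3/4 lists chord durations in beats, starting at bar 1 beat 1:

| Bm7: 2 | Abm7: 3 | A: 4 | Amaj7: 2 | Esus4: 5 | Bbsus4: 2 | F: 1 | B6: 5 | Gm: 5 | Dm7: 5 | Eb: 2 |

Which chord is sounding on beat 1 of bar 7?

F

Beat 1 of bar 7 is beat (7−1)×3 + 1 = 19 overall.
Running totals: Bm7 ends at 2, Abm7 ends at 5, A ends at 9, Amaj7 ends at 11, Esus4 ends at 16, Bbsus4 ends at 18, F ends at 19.
Beat 19 falls within F.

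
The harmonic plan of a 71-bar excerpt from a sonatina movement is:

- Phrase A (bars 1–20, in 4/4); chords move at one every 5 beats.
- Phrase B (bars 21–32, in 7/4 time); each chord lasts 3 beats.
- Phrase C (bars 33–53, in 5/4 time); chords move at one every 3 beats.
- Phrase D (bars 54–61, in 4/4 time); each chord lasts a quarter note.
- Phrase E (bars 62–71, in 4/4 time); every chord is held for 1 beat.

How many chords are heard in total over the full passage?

A: 20 bars × 4 beats = 80 beats; 5 beats/chord → 16 chords.
B: 12 bars × 7 beats = 84 beats; 3 beats/chord → 28 chords.
C: 21 bars × 5 beats = 105 beats; 3 beats/chord → 35 chords.
D: 8 bars × 4 beats = 32 beats; 1 beat/chord → 32 chords.
E: 10 bars × 4 beats = 40 beats; 1 beat/chord → 40 chords.
Total: 16 + 28 + 35 + 32 + 40 = 151.

151 chords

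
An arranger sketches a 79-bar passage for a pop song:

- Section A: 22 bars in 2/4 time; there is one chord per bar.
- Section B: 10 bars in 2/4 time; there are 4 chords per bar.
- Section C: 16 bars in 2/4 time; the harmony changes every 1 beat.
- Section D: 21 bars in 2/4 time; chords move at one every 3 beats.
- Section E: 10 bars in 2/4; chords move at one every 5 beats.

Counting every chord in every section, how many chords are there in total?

A: 22 bars × 2 beats = 44 beats; 2 beats/chord → 22 chords.
B: 10 bars × 2 beats = 20 beats; 0.5 beats/chord → 40 chords.
C: 16 bars × 2 beats = 32 beats; 1 beat/chord → 32 chords.
D: 21 bars × 2 beats = 42 beats; 3 beats/chord → 14 chords.
E: 10 bars × 2 beats = 20 beats; 5 beats/chord → 4 chords.
Total: 22 + 40 + 32 + 14 + 4 = 112.

112 chords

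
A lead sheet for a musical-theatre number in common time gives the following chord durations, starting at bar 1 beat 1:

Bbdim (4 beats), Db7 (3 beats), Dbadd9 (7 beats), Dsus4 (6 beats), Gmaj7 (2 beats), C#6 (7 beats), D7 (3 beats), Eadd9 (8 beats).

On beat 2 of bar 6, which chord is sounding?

Gmaj7

Beat 2 of bar 6 is beat (6−1)×4 + 2 = 22 overall.
Running totals: Bbdim ends at 4, Db7 ends at 7, Dbadd9 ends at 14, Dsus4 ends at 20, Gmaj7 ends at 22.
Beat 22 falls within Gmaj7.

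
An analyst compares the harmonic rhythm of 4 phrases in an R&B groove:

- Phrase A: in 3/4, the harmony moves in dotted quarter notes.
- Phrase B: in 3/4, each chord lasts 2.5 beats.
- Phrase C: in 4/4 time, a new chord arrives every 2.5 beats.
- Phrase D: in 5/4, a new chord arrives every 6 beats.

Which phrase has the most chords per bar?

A: 3/1.5 = 2 chords/bar.
B: 3/2.5 = 1.2 chords/bar.
C: 4/2.5 = 1.6 chords/bar.
D: 5/6 = 5/6 chords/bar.
Fastest is A at 2 chords/bar.

Phrase A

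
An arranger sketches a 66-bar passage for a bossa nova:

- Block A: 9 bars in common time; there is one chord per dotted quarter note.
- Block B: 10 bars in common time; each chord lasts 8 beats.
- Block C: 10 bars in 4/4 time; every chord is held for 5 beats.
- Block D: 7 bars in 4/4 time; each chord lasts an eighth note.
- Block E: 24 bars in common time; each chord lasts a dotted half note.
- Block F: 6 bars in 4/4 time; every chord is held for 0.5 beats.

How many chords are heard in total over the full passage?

A: 9 bars × 4 beats = 36 beats; 1.5 beats/chord → 24 chords.
B: 10 bars × 4 beats = 40 beats; 8 beats/chord → 5 chords.
C: 10 bars × 4 beats = 40 beats; 5 beats/chord → 8 chords.
D: 7 bars × 4 beats = 28 beats; 0.5 beats/chord → 56 chords.
E: 24 bars × 4 beats = 96 beats; 3 beats/chord → 32 chords.
F: 6 bars × 4 beats = 24 beats; 0.5 beats/chord → 48 chords.
Total: 24 + 5 + 8 + 56 + 32 + 48 = 173.

173 chords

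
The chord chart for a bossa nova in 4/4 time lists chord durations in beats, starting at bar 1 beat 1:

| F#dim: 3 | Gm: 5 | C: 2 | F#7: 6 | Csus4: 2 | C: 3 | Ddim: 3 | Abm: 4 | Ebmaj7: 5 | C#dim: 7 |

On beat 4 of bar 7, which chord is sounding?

Abm

Beat 4 of bar 7 is beat (7−1)×4 + 4 = 28 overall.
Running totals: F#dim ends at 3, Gm ends at 8, C ends at 10, F#7 ends at 16, Csus4 ends at 18, C ends at 21, Ddim ends at 24, Abm ends at 28.
Beat 28 falls within Abm.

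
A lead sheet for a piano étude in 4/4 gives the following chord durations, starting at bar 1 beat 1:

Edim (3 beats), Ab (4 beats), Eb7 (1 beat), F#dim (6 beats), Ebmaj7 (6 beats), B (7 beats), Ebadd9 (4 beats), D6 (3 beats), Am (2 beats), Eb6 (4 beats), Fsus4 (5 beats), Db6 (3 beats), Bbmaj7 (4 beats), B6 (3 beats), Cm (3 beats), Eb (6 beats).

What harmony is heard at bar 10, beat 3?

Beat 3 of bar 10 is beat (10−1)×4 + 3 = 39 overall.
Running totals: Edim ends at 3, Ab ends at 7, Eb7 ends at 8, F#dim ends at 14, Ebmaj7 ends at 20, B ends at 27, Ebadd9 ends at 31, D6 ends at 34, Am ends at 36, Eb6 ends at 40.
Beat 39 falls within Eb6.

Eb6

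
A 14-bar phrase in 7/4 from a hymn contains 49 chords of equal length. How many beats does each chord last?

2 beats

14 bars × 7 beats/bar = 98 beats total.
98 beats ÷ 49 chords = 2 beats per chord.
(That is a half note.)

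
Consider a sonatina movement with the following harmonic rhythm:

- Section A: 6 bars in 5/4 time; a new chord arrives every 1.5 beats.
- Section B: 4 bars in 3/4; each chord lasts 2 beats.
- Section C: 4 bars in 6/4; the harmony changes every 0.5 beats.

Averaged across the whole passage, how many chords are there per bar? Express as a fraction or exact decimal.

A: 6 × 5 = 30 beats ÷ 1.5 = 20 chords.
B: 4 × 3 = 12 beats ÷ 2 = 6 chords.
C: 4 × 6 = 24 beats ÷ 0.5 = 48 chords.
Overall: 74 chords over 14 bars → 74/14 = 37/7 chords per bar.

37/7 chords per bar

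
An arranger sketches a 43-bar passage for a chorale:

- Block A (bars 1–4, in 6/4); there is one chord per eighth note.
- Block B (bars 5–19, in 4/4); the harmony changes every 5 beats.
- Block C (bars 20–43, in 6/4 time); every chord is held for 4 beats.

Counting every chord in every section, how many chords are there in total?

A: 4·6 = 24 beats, 24/0.5 = 48 chords.
B: 15·4 = 60 beats, 60/5 = 12 chords.
C: 24·6 = 144 beats, 144/4 = 36 chords.
Total: 48 + 12 + 36 = 96.

96 chords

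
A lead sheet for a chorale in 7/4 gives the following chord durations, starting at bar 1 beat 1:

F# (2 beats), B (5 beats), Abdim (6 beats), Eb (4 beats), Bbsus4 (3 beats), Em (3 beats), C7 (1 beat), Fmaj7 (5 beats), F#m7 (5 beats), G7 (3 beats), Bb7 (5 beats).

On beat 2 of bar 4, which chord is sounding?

Em

Beat 2 of bar 4 is beat (4−1)×7 + 2 = 23 overall.
Running totals: F# ends at 2, B ends at 7, Abdim ends at 13, Eb ends at 17, Bbsus4 ends at 20, Em ends at 23.
Beat 23 falls within Em.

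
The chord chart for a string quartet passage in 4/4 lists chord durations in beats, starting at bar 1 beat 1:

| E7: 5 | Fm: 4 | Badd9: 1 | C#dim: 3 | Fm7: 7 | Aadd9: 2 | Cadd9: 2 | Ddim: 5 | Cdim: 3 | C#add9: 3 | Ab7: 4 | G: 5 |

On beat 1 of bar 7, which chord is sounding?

Ddim

Beat 1 of bar 7 is beat (7−1)×4 + 1 = 25 overall.
Running totals: E7 ends at 5, Fm ends at 9, Badd9 ends at 10, C#dim ends at 13, Fm7 ends at 20, Aadd9 ends at 22, Cadd9 ends at 24, Ddim ends at 29.
Beat 25 falls within Ddim.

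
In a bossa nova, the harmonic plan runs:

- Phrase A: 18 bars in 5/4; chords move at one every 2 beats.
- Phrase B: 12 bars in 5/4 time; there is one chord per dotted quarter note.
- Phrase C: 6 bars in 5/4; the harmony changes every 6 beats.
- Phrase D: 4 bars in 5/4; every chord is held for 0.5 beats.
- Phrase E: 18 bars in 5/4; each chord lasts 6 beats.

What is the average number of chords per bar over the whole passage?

2.5 chords per bar

A: 18 bars of 5 beats is 90 beats; at 2 beats each that's 45 chords.
B: 12 bars of 5 beats is 60 beats; at 1.5 beats each that's 40 chords.
C: 6 bars of 5 beats is 30 beats; at 6 beats each that's 5 chords.
D: 4 bars of 5 beats is 20 beats; at 0.5 beats each that's 40 chords.
E: 18 bars of 5 beats is 90 beats; at 6 beats each that's 15 chords.
Overall: 145 chords over 58 bars → 145/58 = 2.5 chords per bar.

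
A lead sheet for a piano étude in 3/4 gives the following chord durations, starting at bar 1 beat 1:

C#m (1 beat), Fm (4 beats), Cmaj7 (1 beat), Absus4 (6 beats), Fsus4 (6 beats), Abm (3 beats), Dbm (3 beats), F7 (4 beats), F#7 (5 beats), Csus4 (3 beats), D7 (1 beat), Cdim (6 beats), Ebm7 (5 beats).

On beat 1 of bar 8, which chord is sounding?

Beat 1 of bar 8 is beat (8−1)×3 + 1 = 22 overall.
Running totals: C#m ends at 1, Fm ends at 5, Cmaj7 ends at 6, Absus4 ends at 12, Fsus4 ends at 18, Abm ends at 21, Dbm ends at 24.
Beat 22 falls within Dbm.

Dbm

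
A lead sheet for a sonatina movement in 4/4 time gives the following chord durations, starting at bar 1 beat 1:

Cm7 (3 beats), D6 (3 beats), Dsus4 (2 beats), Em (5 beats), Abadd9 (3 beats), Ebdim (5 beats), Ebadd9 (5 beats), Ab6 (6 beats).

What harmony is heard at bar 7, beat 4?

Ab6

Beat 4 of bar 7 is beat (7−1)×4 + 4 = 28 overall.
Running totals: Cm7 ends at 3, D6 ends at 6, Dsus4 ends at 8, Em ends at 13, Abadd9 ends at 16, Ebdim ends at 21, Ebadd9 ends at 26, Ab6 ends at 32.
Beat 28 falls within Ab6.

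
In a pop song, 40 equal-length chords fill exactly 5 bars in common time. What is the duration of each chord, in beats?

5 bars × 4 beats/bar = 20 beats total.
20 beats ÷ 40 chords = 0.5 beats per chord.
(That is an eighth note.)

0.5 beats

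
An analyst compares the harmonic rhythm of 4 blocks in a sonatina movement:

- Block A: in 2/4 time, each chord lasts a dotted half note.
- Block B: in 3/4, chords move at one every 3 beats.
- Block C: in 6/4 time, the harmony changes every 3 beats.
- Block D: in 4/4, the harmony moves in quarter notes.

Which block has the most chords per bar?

A: 2 beats/bar ÷ 3 beats/chord = 2/3 chords/bar.
B: 3 beats/bar ÷ 3 beats/chord = 1 chord/bar.
C: 6 beats/bar ÷ 3 beats/chord = 2 chords/bar.
D: 4 beats/bar ÷ 1 beat/chord = 4 chords/bar.
Fastest is D at 4 chords/bar.

Block D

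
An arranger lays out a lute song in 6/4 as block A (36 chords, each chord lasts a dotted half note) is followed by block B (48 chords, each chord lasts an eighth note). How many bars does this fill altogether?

22 bars

A: 36 × 3 = 108 beats = 18 bars.
B: 48 × 0.5 = 24 beats = 4 bars.
Total: 18 + 4 = 22 bars.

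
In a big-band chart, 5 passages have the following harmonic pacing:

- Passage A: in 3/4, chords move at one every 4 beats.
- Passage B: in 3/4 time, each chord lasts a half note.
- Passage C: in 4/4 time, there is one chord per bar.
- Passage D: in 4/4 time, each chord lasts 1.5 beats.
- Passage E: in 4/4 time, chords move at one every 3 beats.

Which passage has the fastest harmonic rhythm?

Passage D

A: each chord is 4 beats in 3/4, so 0.75 per bar.
B: each chord is 2 beats in 3/4, so 1.5 per bar.
C: each chord is 4 beats in 4/4, so 1 per bar.
D: each chord is 1.5 beats in 4/4, so 8/3 per bar.
E: each chord is 3 beats in 4/4, so 4/3 per bar.
Fastest is D at 8/3 chords/bar.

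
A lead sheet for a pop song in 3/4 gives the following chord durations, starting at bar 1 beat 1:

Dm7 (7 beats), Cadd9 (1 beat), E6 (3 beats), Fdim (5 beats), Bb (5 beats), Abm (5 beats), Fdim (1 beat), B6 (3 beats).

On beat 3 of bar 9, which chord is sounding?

Fdim

Beat 3 of bar 9 is beat (9−1)×3 + 3 = 27 overall.
Running totals: Dm7 ends at 7, Cadd9 ends at 8, E6 ends at 11, Fdim ends at 16, Bb ends at 21, Abm ends at 26, Fdim ends at 27.
Beat 27 falls within Fdim.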